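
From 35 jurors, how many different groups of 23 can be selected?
C(35,23) = 35!/(23!×12!) = 834451800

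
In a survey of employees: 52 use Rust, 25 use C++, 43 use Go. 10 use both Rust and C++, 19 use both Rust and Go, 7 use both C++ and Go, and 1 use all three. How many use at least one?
|A∪B∪C| = 52+25+43-10-19-7+1 = 85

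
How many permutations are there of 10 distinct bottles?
10! = 3628800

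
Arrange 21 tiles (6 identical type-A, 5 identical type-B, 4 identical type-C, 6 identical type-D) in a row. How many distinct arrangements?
21! / (6! × 5! × 4! × 6!) = 34220506320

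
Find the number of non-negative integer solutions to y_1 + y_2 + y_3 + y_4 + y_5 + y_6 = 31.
C(31+6-1, 6-1) = C(36, 5) = 376992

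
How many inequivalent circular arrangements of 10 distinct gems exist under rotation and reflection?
(10-1)!/2 = 362880/2 = 181440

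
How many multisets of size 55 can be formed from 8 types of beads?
C(55+8-1, 8-1) = C(62, 7) = 491796152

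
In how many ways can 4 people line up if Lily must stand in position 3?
Fix one position: (4-1)! = 6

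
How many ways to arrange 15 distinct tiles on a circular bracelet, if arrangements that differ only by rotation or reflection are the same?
(15-1)!/2 = 87178291200/2 = 43589145600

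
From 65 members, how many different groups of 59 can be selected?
C(65,59) = 65!/(59!×6!) = 82598880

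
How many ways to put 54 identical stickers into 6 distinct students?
C(54+6-1, 6-1) = C(59, 5) = 5006386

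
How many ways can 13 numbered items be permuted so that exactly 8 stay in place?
Choose the 8 fixed points C(13,8) = 1287, derange the rest: !5 = Σ_{j=0}^{5} (-1)^j·5!/j! = 120 - 120 + 60 - 20 + 5 - 1 = 44. Product = 1287 × 44 = 56628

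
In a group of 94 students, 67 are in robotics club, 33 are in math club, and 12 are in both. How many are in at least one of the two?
|A∪B| = |A| + |B| - |A∩B| = 67 + 33 - 12 = 88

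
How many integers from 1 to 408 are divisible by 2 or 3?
⌊408/2⌋ + ⌊408/3⌋ - ⌊408/6⌋ = 204 + 136 - 68 = 272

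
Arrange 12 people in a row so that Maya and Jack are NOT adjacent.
Total - adjacent = 12! - (12-1)!×2 = 479001600 - 79833600 = 399168000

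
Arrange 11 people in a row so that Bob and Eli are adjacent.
Treat as block: (11-1)! × 2! = 3628800 × 2 = 7257600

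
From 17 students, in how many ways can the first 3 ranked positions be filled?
P(17,3) = 17!/(17-3)! = 4080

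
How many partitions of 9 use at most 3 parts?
By conjugation, equals partitions of 9 into parts ≤ 3. Let r_j(i) = number of partitions of i into parts ≤ j, for i = 0..9. r_1(i) = 1 for all i; r_j(i) = r_{j-1}(i) + r_j(i-j). Rows j = 2..3: ≤2: 1 1 2 2 3 3 4 4 5 5; ≤3: 1 1 2 3 4 5 7 8 10 12. r_3(9) = 12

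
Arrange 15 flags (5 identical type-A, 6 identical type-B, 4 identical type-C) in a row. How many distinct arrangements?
15! / (5! × 6! × 4!) = 630630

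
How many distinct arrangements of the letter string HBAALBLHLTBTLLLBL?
17! / (2! × 7! × 2! × 2! × 4!) = 367567200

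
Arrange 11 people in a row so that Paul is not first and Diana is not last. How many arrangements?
By inclusion-exclusion: 11! - 2×(11-1)! + (11-2)! = 39916800 - 7257600 + 362880 = 33022080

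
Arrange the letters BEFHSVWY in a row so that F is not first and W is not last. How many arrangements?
By inclusion-exclusion: 8! - 2×(8-1)! + (8-2)! = 40320 - 10080 + 720 = 30960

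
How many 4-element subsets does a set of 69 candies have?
C(69,4) = 69!/(4!×65!) = 864501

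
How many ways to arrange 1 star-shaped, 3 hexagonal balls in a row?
4! / (1! × 3!) = 4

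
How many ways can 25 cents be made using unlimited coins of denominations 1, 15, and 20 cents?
Coefficient of x^25 in 1/(1-x^1) · 1/(1-x^15) · 1/(1-x^20). Case on j = number of 20-cent coins (j = 0..1); remainder r = 25 - 20j is made from {1,15} in ⌊r/15⌋+1 ways. r = 25, 5 → 2 + 1 = 3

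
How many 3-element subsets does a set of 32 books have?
C(32,3) = 32!/(3!×29!) = 4960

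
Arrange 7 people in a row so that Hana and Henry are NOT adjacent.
Total - adjacent = 7! - (7-1)!×2 = 5040 - 1440 = 3600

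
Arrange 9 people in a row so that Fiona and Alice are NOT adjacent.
Total - adjacent = 9! - (9-1)!×2 = 362880 - 80640 = 282240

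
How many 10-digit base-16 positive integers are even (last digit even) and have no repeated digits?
Last∈{0,2,4,6,8,10,12,14}. Last=0: 1816214400. Last nonzero: 7×14×P(14,8) = 11865934080. Total = 13682148480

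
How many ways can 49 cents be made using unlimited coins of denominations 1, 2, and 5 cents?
Coefficient of x^49 in 1/(1-x^1) · 1/(1-x^2) · 1/(1-x^5). Case on j = number of 5-cent coins (j = 0..9); remainder r = 49 - 5j is made from {1,2} in ⌊r/2⌋+1 ways. r = 49, 44, 39, 34, 29, 24, 19, 14, 9, 4 → 25 + 23 + 20 + 18 + 15 + 13 + 10 + 8 + 5 + 3 = 140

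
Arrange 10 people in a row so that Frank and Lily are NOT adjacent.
Total - adjacent = 10! - (10-1)!×2 = 3628800 - 725760 = 2903040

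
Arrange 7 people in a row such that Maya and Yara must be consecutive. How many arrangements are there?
Treat the 2 as one block: (7-2+1)! × 2! = 720 × 2 = 1440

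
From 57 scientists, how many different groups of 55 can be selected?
C(57,55) = 57!/(55!×2!) = 1596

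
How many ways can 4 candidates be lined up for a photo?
4! = 24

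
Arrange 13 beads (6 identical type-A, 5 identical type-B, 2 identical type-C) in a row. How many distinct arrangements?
13! / (6! × 5! × 2!) = 36036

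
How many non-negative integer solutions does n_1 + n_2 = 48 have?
C(48+2-1, 2-1) = C(49, 1) = 49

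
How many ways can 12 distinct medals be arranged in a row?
12! = 479001600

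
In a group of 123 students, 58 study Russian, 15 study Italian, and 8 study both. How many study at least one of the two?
|A∪B| = |A| + |B| - |A∩B| = 58 + 15 - 8 = 65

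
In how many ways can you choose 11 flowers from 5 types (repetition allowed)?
C(11+5-1, 5-1) = C(15, 4) = 1365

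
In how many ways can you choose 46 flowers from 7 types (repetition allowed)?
C(46+7-1, 7-1) = C(52, 6) = 20358520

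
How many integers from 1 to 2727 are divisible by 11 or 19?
⌊2727/11⌋ + ⌊2727/19⌋ - ⌊2727/209⌋ = 247 + 143 - 13 = 377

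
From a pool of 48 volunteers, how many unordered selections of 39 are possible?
C(48,39) = 48!/(39!×9!) = 1677106640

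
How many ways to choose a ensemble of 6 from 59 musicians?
C(59,6) = 59!/(6!×53!) = 45057474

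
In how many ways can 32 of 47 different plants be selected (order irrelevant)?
C(47,32) = 47!/(32!×15!) = 751616304549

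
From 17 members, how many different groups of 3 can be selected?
C(17,3) = 17!/(3!×14!) = 680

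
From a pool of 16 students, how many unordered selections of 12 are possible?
C(16,12) = 16!/(12!×4!) = 1820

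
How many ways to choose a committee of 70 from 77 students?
C(77,70) = 77!/(70!×7!) = 2404808340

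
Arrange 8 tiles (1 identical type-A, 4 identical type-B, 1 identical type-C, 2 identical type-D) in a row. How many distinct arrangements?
8! / (1! × 4! × 1! × 2!) = 840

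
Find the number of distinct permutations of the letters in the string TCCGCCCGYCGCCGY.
15! / (2! × 1! × 8! × 4!) = 675675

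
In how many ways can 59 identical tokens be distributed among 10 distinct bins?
C(59+10-1, 10-1) = C(68, 9) = 49280065120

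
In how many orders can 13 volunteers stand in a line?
13! = 6227020800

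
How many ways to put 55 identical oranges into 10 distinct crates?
C(55+10-1, 10-1) = C(64, 9) = 27540584512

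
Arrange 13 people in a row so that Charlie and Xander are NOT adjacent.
Total - adjacent = 13! - (13-1)!×2 = 6227020800 - 958003200 = 5269017600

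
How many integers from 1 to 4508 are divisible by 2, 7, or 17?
⌊4508/2⌋+⌊4508/7⌋+⌊4508/17⌋ - ⌊4508/14⌋-⌊4508/34⌋-⌊4508/119⌋ + ⌊4508/238⌋ = 2254+644+265 - 322-132-37 + 18 = 2690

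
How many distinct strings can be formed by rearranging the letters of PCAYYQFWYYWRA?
13! / (1! × 2! × 1! × 1! × 2! × 4! × 1! × 1!) = 64864800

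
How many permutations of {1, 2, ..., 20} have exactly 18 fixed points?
Choose the 18 fixed points C(20,18) = 190, derange the rest: !2 = Σ_{j=0}^{2} (-1)^j·2!/j! = 2 - 2 + 1 = 1. Product = 190 × 1 = 190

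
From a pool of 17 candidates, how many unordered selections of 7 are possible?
C(17,7) = 17!/(7!×10!) = 19448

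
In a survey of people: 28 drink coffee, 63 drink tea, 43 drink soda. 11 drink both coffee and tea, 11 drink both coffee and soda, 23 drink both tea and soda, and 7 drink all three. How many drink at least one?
|A∪B∪C| = 28+63+43-11-11-23+7 = 96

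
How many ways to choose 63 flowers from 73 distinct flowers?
C(73,63) = 73!/(63!×10!) = 621324937376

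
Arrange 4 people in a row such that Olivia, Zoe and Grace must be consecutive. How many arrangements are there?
Treat the 3 as one block: (4-3+1)! × 3! = 2 × 6 = 12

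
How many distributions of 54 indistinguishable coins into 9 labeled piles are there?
C(54+9-1, 9-1) = C(62, 8) = 3381098545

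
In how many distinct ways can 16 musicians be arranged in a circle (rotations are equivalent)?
Circular: fix one position, arrange the rest. (16-1)! = 1307674368000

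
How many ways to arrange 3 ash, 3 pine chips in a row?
6! / (3! × 3!) = 20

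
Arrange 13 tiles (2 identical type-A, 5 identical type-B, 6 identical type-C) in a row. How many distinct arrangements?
13! / (2! × 5! × 6!) = 36036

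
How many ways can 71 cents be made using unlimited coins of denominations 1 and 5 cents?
Coefficient of x^71 in 1/(1-x^1) · 1/(1-x^5). Use j coins of 5 for j = 0..⌊71/5⌋ = 14, the rest in 1s: 14 + 1 = 15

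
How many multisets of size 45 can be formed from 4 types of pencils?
C(45+4-1, 4-1) = C(48, 3) = 17296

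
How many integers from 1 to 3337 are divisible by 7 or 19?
⌊3337/7⌋ + ⌊3337/19⌋ - ⌊3337/133⌋ = 476 + 175 - 25 = 626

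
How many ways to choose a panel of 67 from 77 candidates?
C(77,67) = 77!/(67!×10!) = 1096993404430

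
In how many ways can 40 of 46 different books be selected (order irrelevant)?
C(46,40) = 46!/(40!×6!) = 9366819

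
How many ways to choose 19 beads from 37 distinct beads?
C(37,19) = 37!/(19!×18!) = 17672631900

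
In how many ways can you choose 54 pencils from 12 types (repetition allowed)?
C(54+12-1, 12-1) = C(65, 11) = 895068996640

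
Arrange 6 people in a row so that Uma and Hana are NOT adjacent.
Total - adjacent = 6! - (6-1)!×2 = 720 - 240 = 480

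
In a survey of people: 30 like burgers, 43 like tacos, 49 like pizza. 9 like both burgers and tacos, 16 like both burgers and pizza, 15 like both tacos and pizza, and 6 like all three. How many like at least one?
|A∪B∪C| = 30+43+49-9-16-15+6 = 88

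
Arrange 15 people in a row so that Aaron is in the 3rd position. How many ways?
Fix one position: (15-1)! = 87178291200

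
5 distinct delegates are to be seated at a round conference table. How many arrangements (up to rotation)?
Circular: fix one position, arrange the rest. (5-1)! = 24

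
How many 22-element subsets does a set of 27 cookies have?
C(27,22) = 27!/(22!×5!) = 80730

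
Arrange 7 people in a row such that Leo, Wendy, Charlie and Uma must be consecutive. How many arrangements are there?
Treat the 4 as one block: (7-4+1)! × 4! = 24 × 24 = 576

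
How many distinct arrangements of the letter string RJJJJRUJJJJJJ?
13! / (2! × 10! × 1!) = 858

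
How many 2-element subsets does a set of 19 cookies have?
C(19,2) = 19!/(2!×17!) = 171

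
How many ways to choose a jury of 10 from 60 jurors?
C(60,10) = 60!/(10!×50!) = 75394027566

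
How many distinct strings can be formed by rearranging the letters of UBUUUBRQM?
9! / (1! × 4! × 1! × 2! × 1!) = 7560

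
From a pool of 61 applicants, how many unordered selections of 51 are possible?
C(61,51) = 61!/(51!×10!) = 90177170226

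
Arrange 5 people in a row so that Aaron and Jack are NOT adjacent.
Total - adjacent = 5! - (5-1)!×2 = 120 - 48 = 72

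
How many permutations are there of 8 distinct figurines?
8! = 40320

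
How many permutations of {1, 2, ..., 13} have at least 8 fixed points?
Exactly j fixed points: C(13,j)·!(13-j); sum over j ≥ 8 (derangement numbers via !m = (m-1)·(!(m-1) + !(m-2)): !0..!5 = 1, 0, 1, 2, 9, 44). Σ_{j=8}^{13} C(13,j)·!(13-j) = C(13,8)·!5 + C(13,9)·!4 + C(13,10)·!3 + C(13,11)·!2 + C(13,12)·!1 + C(13,13)·!0 = 1287·44 + 715·9 + 286·2 + 78·1 + 13·0 + 1·1 = 63714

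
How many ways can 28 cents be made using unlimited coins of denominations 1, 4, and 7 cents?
Coefficient of x^28 in 1/(1-x^1) · 1/(1-x^4) · 1/(1-x^7). Case on j = number of 7-cent coins (j = 0..4); remainder r = 28 - 7j is made from {1,4} in ⌊r/4⌋+1 ways. r = 28, 21, 14, 7, 0 → 8 + 6 + 4 + 2 + 1 = 21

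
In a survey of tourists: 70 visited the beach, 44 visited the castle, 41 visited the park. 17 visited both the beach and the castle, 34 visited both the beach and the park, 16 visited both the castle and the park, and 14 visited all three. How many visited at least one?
|A∪B∪C| = 70+44+41-17-34-16+14 = 102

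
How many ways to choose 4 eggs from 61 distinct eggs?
C(61,4) = 61!/(4!×57!) = 521855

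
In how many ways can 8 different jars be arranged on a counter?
8! = 40320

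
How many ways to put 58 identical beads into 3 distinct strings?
C(58+3-1, 3-1) = C(60, 2) = 1770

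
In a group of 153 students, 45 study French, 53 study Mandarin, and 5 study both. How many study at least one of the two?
|A∪B| = |A| + |B| - |A∩B| = 45 + 53 - 5 = 93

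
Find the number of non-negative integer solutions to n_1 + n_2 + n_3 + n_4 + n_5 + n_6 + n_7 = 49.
C(49+7-1, 7-1) = C(55, 6) = 28989675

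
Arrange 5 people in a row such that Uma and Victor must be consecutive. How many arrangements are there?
Treat the 2 as one block: (5-2+1)! × 2! = 24 × 2 = 48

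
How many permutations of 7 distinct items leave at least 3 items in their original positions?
Exactly j fixed points: C(7,j)·!(7-j); sum over j ≥ 3 (derangement numbers via !m = (m-1)·(!(m-1) + !(m-2)): !0..!4 = 1, 0, 1, 2, 9). Σ_{j=3}^{7} C(7,j)·!(7-j) = C(7,3)·!4 + C(7,4)·!3 + C(7,5)·!2 + C(7,6)·!1 + C(7,7)·!0 = 35·9 + 35·2 + 21·1 + 7·0 + 1·1 = 407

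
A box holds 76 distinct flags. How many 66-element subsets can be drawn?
C(76,66) = 76!/(66!×10!) = 954526728530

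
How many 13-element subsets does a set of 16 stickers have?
C(16,13) = 16!/(13!×3!) = 560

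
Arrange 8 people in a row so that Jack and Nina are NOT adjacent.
Total - adjacent = 8! - (8-1)!×2 = 40320 - 10080 = 30240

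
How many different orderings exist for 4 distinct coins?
4! = 24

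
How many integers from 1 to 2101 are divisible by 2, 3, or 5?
⌊2101/2⌋+⌊2101/3⌋+⌊2101/5⌋ - ⌊2101/6⌋-⌊2101/10⌋-⌊2101/15⌋ + ⌊2101/30⌋ = 1050+700+420 - 350-210-140 + 70 = 1540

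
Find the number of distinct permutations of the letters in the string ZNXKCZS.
7! / (1! × 1! × 1! × 1! × 2! × 1!) = 2520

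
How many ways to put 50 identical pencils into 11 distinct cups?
C(50+11-1, 11-1) = C(60, 10) = 75394027566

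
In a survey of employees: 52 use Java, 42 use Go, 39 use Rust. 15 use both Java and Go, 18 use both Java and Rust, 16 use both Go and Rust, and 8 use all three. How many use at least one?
|A∪B∪C| = 52+42+39-15-18-16+8 = 92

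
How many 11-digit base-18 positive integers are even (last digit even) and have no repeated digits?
Last∈{0,2,4,6,8,10,12,14,16}. Last=0: 70572902400. Last nonzero: 8×16×P(16,9) = 531372441600. Total = 601945344000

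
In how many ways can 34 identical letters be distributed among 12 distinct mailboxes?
C(34+12-1, 12-1) = C(45, 11) = 10150595910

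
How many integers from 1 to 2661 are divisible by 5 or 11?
⌊2661/5⌋ + ⌊2661/11⌋ - ⌊2661/55⌋ = 532 + 241 - 48 = 725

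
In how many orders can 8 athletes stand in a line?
8! = 40320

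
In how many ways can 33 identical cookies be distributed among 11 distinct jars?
C(33+11-1, 11-1) = C(43, 10) = 1917334783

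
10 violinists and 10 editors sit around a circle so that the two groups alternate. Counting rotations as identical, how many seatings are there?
Fix one of the violinists: (10-1)! ways for the remaining violinists, × 10! ways for the editors = 362880 × 3628800 = 1316818944000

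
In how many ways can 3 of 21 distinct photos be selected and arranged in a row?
P(21,3) = 21!/(21-3)! = 7980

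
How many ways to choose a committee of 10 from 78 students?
C(78,10) = 78!/(10!×68!) = 1258315963905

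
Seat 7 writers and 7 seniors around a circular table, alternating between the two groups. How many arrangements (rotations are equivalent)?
Fix one of the writers: (7-1)! ways for the remaining writers, × 7! ways for the seniors = 720 × 5040 = 3628800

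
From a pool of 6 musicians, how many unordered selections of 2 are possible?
C(6,2) = 6!/(2!×4!) = 15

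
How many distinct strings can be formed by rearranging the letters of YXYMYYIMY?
9! / (1! × 2! × 5! × 1!) = 1512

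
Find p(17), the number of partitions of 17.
Pentagonal recurrence p(n) = p(n-1) + p(n-2) - p(n-5) - p(n-7) + p(n-12) + p(n-15) - ... gives p(0..16) = 1, 1, 2, 3, 5, 7, 11, 15, 22, 30, 42, 56, 77, 101, 135, 176, 231. p(17) = p(16) + p(15) - p(12) - p(10) + p(5) + p(2) = 231 + 176 - 77 - 42 + 7 + 2 = 297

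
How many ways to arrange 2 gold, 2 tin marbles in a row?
4! / (2! × 2!) = 6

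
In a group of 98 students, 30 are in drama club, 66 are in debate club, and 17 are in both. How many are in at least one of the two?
|A∪B| = |A| + |B| - |A∩B| = 30 + 66 - 17 = 79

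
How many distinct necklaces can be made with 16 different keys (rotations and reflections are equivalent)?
(16-1)!/2 = 1307674368000/2 = 653837184000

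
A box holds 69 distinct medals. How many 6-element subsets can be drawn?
C(69,6) = 69!/(6!×63!) = 119877472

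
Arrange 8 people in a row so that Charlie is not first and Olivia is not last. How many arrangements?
By inclusion-exclusion: 8! - 2×(8-1)! + (8-2)! = 40320 - 10080 + 720 = 30960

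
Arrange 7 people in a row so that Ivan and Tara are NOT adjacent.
Total - adjacent = 7! - (7-1)!×2 = 5040 - 1440 = 3600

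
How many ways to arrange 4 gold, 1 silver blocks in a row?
5! / (4! × 1!) = 5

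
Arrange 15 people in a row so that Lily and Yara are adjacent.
Treat as block: (15-1)! × 2! = 87178291200 × 2 = 174356582400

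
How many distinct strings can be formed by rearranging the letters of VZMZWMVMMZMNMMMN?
16! / (2! × 3! × 1! × 8! × 2!) = 21621600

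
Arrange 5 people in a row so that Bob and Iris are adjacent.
Treat as block: (5-1)! × 2! = 24 × 2 = 48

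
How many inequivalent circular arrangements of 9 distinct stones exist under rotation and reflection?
(9-1)!/2 = 40320/2 = 20160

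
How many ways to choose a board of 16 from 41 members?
C(41,16) = 41!/(16!×25!) = 103077446706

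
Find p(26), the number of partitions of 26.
Pentagonal recurrence p(n) = p(n-1) + p(n-2) - p(n-5) - p(n-7) + p(n-12) + p(n-15) - ... gives p(0..25) = 1, 1, 2, 3, 5, 7, 11, 15, 22, 30, 42, 56, 77, 101, 135, 176, 231, 297, 385, 490, 627, 792, 1002, 1255, 1575, 1958. p(26) = p(25) + p(24) - p(21) - p(19) + p(14) + p(11) - p(4) - p(0) = 1958 + 1575 - 792 - 490 + 135 + 56 - 5 - 1 = 2436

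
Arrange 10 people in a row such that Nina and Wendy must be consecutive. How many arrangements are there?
Treat the 2 as one block: (10-2+1)! × 2! = 362880 × 2 = 725760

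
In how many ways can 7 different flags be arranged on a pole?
7! = 5040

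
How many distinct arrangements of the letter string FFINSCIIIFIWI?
13! / (3! × 6! × 1! × 1! × 1! × 1!) = 1441440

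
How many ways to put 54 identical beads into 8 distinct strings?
C(54+8-1, 8-1) = C(61, 7) = 436270780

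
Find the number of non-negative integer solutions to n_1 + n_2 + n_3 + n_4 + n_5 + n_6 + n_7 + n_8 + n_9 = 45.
C(45+9-1, 9-1) = C(53, 8) = 886322710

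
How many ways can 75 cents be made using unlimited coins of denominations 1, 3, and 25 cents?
Coefficient of x^75 in 1/(1-x^1) · 1/(1-x^3) · 1/(1-x^25). Case on j = number of 25-cent coins (j = 0..3); remainder r = 75 - 25j is made from {1,3} in ⌊r/3⌋+1 ways. r = 75, 50, 25, 0 → 26 + 17 + 9 + 1 = 53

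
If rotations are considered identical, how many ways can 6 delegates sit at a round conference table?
Circular: fix one position, arrange the rest. (6-1)! = 120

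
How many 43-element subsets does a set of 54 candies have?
C(54,43) = 54!/(43!×11!) = 95722852680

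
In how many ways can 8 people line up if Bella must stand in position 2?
Fix one position: (8-1)! = 5040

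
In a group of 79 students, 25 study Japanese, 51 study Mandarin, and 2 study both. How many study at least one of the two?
|A∪B| = |A| + |B| - |A∩B| = 25 + 51 - 2 = 74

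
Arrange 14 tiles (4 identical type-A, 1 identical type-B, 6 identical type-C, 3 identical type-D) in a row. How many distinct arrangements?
14! / (4! × 1! × 6! × 3!) = 840840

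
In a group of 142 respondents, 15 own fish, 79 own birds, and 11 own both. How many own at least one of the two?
|A∪B| = |A| + |B| - |A∩B| = 15 + 79 - 11 = 83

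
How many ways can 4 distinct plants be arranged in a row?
4! = 24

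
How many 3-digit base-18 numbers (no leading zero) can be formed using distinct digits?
First digit: 17 choices (nonzero). Then descending: 17 × 17 × 16 = 4624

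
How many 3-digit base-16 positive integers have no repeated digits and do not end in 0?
Last digit: 15 nonzero choices. First digit: 14 (nonzero, ≠last). Middle 1: P(14,1) = 14. Total = 2940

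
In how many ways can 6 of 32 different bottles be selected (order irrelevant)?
C(32,6) = 32!/(6!×26!) = 906192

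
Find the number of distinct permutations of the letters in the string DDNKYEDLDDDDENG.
15! / (2! × 2! × 1! × 1! × 1! × 1! × 7!) = 64864800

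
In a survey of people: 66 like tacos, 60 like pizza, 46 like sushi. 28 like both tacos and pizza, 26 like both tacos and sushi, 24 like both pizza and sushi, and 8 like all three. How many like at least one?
|A∪B∪C| = 66+60+46-28-26-24+8 = 102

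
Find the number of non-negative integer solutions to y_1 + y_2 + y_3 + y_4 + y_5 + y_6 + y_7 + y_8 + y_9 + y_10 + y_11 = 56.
C(56+11-1, 11-1) = C(66, 10) = 210980549208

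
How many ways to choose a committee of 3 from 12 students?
C(12,3) = 12!/(3!×9!) = 220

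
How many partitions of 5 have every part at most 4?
Let r_j(i) = number of partitions of i into parts ≤ j, for i = 0..5. r_1(i) = 1 for all i; r_j(i) = r_{j-1}(i) + r_j(i-j). Rows j = 2..4: ≤2: 1 1 2 2 3 3; ≤3: 1 1 2 3 4 5; ≤4: 1 1 2 3 5 6. r_4(5) = 6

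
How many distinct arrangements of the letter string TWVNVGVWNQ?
10! / (1! × 3! × 2! × 1! × 2! × 1!) = 151200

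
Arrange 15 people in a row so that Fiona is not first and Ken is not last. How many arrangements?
By inclusion-exclusion: 15! - 2×(15-1)! + (15-2)! = 1307674368000 - 174356582400 + 6227020800 = 1139544806400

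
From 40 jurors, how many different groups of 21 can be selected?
C(40,21) = 40!/(21!×19!) = 131282408400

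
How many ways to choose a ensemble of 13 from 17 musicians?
C(17,13) = 17!/(13!×4!) = 2380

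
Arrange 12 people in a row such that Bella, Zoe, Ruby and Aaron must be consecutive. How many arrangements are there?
Treat the 4 as one block: (12-4+1)! × 4! = 362880 × 24 = 8709120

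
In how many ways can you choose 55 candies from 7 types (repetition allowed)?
C(55+7-1, 7-1) = C(61, 6) = 55525372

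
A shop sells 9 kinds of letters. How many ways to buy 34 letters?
C(34+9-1, 9-1) = C(42, 8) = 118030185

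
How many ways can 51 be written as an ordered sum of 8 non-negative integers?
C(51+8-1, 8-1) = C(58, 7) = 300674088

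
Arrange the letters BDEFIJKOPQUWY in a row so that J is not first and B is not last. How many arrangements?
By inclusion-exclusion: 13! - 2×(13-1)! + (13-2)! = 6227020800 - 958003200 + 39916800 = 5308934400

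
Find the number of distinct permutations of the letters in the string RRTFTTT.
7! / (4! × 2! × 1!) = 105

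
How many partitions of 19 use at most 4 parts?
By conjugation, equals partitions of 19 into parts ≤ 4. Let r_j(i) = number of partitions of i into parts ≤ j, for i = 0..19. r_1(i) = 1 for all i; r_j(i) = r_{j-1}(i) + r_j(i-j). Rows j = 2..4: ≤2: 1 1 2 2 3 3 4 4 5 5 6 6 7 7 8 8 9 9 10 10; ≤3: 1 1 2 3 4 5 7 8 10 12 14 16 19 21 24 27 30 33 37 40; ≤4: 1 1 2 3 5 6 9 11 15 18 23 27 34 39 47 54 64 72 84 94. r_4(19) = 94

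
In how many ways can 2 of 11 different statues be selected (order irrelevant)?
C(11,2) = 11!/(2!×9!) = 55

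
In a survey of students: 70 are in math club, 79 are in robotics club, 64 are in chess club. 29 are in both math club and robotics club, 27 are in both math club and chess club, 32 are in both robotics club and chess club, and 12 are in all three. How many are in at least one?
|A∪B∪C| = 70+79+64-29-27-32+12 = 137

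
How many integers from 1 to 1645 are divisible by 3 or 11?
⌊1645/3⌋ + ⌊1645/11⌋ - ⌊1645/33⌋ = 548 + 149 - 49 = 648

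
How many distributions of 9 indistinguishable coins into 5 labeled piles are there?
C(9+5-1, 5-1) = C(13, 4) = 715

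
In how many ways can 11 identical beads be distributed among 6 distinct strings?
C(11+6-1, 6-1) = C(16, 5) = 4368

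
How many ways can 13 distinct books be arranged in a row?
13! = 6227020800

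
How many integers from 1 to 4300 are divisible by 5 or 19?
⌊4300/5⌋ + ⌊4300/19⌋ - ⌊4300/95⌋ = 860 + 226 - 45 = 1041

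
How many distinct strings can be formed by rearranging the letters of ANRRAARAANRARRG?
15! / (6! × 6! × 1! × 2!) = 1261260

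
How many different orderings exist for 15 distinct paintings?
15! = 1307674368000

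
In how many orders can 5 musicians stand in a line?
5! = 120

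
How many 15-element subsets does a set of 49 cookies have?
C(49,15) = 49!/(15!×34!) = 1575580702584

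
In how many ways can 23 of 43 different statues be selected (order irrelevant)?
C(43,23) = 43!/(23!×20!) = 960566918220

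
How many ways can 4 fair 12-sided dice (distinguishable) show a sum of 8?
Coefficient of x^8 in (x + x² + ... + x^12)^4. By inclusion-exclusion on dice exceeding 12: Σ_j (-1)^j C(4,j)·C(8-1-12j, 3) = C(4,0)·C(7,3) = 1·35 = 35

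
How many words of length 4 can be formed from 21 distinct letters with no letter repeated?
P(21,4) = 21!/(21-4)! = 143640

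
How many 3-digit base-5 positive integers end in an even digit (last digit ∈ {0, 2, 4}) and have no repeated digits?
Last∈{0,2,4}. Last=0: 12. Last nonzero: 2×3×P(3,1) = 18. Total = 30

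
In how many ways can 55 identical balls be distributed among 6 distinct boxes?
C(55+6-1, 6-1) = C(60, 5) = 5461512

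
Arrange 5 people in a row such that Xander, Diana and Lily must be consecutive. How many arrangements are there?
Treat the 3 as one block: (5-3+1)! × 3! = 6 × 6 = 36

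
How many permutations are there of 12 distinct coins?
12! = 479001600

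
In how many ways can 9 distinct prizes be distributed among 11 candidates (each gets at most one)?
P(11,9) = 11!/(11-9)! = 19958400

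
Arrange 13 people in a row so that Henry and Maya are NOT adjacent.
Total - adjacent = 13! - (13-1)!×2 = 6227020800 - 958003200 = 5269017600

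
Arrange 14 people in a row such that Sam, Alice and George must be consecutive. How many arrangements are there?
Treat the 3 as one block: (14-3+1)! × 3! = 479001600 × 6 = 2874009600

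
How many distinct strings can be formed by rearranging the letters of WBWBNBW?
7! / (3! × 3! × 1!) = 140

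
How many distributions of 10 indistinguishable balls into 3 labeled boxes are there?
C(10+3-1, 3-1) = C(12, 2) = 66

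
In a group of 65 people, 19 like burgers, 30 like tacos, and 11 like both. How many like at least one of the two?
|A∪B| = |A| + |B| - |A∩B| = 19 + 30 - 11 = 38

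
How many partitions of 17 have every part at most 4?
Let r_j(i) = number of partitions of i into parts ≤ j, for i = 0..17. r_1(i) = 1 for all i; r_j(i) = r_{j-1}(i) + r_j(i-j). Rows j = 2..4: ≤2: 1 1 2 2 3 3 4 4 5 5 6 6 7 7 8 8 9 9; ≤3: 1 1 2 3 4 5 7 8 10 12 14 16 19 21 24 27 30 33; ≤4: 1 1 2 3 5 6 9 11 15 18 23 27 34 39 47 54 64 72. r_4(17) = 72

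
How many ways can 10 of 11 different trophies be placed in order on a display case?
P(11,10) = 11!/(11-10)! = 39916800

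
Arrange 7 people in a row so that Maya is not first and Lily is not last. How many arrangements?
By inclusion-exclusion: 7! - 2×(7-1)! + (7-2)! = 5040 - 1440 + 120 = 3720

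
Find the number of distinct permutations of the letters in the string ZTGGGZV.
7! / (1! × 3! × 2! × 1!) = 420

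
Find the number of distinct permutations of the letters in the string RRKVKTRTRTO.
11! / (1! × 2! × 4! × 3! × 1!) = 138600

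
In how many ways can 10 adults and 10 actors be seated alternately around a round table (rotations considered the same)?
Fix one of the adults: (10-1)! ways for the remaining adults, × 10! ways for the actors = 362880 × 3628800 = 1316818944000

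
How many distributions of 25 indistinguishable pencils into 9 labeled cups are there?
C(25+9-1, 9-1) = C(33, 8) = 13884156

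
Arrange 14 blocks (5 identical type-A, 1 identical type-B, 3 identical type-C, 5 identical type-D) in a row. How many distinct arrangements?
14! / (5! × 1! × 3! × 5!) = 1009008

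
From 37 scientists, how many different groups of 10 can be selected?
C(37,10) = 37!/(10!×27!) = 348330136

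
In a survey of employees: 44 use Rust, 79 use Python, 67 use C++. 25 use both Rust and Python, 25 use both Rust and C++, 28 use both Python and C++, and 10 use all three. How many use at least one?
|A∪B∪C| = 44+79+67-25-25-28+10 = 122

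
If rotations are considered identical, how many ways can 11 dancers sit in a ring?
Circular: fix one position, arrange the rest. (11-1)! = 3628800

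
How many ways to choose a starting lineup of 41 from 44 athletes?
C(44,41) = 44!/(41!×3!) = 13244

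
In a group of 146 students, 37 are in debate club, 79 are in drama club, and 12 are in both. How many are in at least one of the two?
|A∪B| = |A| + |B| - |A∩B| = 37 + 79 - 12 = 104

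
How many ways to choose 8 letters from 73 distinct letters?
C(73,8) = 73!/(8!×65!) = 13442126049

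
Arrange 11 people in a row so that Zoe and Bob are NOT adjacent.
Total - adjacent = 11! - (11-1)!×2 = 39916800 - 7257600 = 32659200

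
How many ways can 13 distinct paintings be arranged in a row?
13! = 6227020800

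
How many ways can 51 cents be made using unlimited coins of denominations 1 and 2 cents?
Coefficient of x^51 in 1/(1-x^1) · 1/(1-x^2). Use j coins of 2 for j = 0..⌊51/2⌋ = 25, the rest in 1s: 25 + 1 = 26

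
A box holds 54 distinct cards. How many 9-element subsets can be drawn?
C(54,9) = 54!/(9!×45!) = 5317936260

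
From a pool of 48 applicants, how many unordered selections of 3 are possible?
C(48,3) = 48!/(3!×45!) = 17296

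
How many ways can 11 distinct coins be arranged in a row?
11! = 39916800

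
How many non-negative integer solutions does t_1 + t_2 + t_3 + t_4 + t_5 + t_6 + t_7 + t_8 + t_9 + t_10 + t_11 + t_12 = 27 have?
C(27+12-1, 12-1) = C(38, 11) = 1203322288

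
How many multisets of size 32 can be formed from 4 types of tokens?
C(32+4-1, 4-1) = C(35, 3) = 6545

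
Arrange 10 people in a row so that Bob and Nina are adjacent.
Treat as block: (10-1)! × 2! = 362880 × 2 = 725760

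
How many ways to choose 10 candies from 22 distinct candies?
C(22,10) = 22!/(10!×12!) = 646646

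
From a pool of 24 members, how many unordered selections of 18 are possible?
C(24,18) = 24!/(18!×6!) = 134596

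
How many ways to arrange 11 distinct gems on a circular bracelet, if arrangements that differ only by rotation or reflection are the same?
(11-1)!/2 = 3628800/2 = 1814400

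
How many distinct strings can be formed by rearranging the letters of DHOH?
4! / (2! × 1! × 1!) = 12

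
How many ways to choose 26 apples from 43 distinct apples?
C(43,26) = 43!/(26!×17!) = 421171648758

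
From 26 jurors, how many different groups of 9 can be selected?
C(26,9) = 26!/(9!×17!) = 3124550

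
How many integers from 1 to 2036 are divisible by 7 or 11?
⌊2036/7⌋ + ⌊2036/11⌋ - ⌊2036/77⌋ = 290 + 185 - 26 = 449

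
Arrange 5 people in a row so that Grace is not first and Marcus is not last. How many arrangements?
By inclusion-exclusion: 5! - 2×(5-1)! + (5-2)! = 120 - 48 + 6 = 78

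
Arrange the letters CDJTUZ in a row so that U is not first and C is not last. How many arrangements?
By inclusion-exclusion: 6! - 2×(6-1)! + (6-2)! = 720 - 240 + 24 = 504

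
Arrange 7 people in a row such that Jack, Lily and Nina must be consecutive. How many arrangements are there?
Treat the 3 as one block: (7-3+1)! × 3! = 120 × 6 = 720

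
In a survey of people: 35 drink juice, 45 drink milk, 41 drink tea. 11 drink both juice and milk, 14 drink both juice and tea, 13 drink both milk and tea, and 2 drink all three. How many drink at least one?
|A∪B∪C| = 35+45+41-11-14-13+2 = 85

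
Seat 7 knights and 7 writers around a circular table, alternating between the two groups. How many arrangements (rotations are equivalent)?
Fix one of the knights: (7-1)! ways for the remaining knights, × 7! ways for the writers = 720 × 5040 = 3628800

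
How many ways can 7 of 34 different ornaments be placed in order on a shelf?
P(34,7) = 34!/(34-7)! = 27113264640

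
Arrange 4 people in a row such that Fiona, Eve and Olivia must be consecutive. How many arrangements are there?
Treat the 3 as one block: (4-3+1)! × 3! = 2 × 6 = 12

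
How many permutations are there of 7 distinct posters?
7! = 5040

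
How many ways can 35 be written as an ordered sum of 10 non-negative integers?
C(35+10-1, 10-1) = C(44, 9) = 708930508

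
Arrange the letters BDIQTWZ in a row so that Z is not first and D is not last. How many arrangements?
By inclusion-exclusion: 7! - 2×(7-1)! + (7-2)! = 5040 - 1440 + 120 = 3720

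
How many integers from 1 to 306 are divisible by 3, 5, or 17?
⌊306/3⌋+⌊306/5⌋+⌊306/17⌋ - ⌊306/15⌋-⌊306/51⌋-⌊306/85⌋ + ⌊306/255⌋ = 102+61+18 - 20-6-3 + 1 = 153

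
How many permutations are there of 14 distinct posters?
14! = 87178291200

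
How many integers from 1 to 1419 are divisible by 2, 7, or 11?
⌊1419/2⌋+⌊1419/7⌋+⌊1419/11⌋ - ⌊1419/14⌋-⌊1419/22⌋-⌊1419/77⌋ + ⌊1419/154⌋ = 709+202+129 - 101-64-18 + 9 = 866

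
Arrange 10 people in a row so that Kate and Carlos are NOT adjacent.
Total - adjacent = 10! - (10-1)!×2 = 3628800 - 725760 = 2903040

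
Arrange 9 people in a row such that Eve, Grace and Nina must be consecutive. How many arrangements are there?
Treat the 3 as one block: (9-3+1)! × 3! = 5040 × 6 = 30240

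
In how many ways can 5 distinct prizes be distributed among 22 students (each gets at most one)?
P(22,5) = 22!/(22-5)! = 3160080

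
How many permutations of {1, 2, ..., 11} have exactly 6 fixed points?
Choose the 6 fixed points C(11,6) = 462, derange the rest: !5 = Σ_{j=0}^{5} (-1)^j·5!/j! = 120 - 120 + 60 - 20 + 5 - 1 = 44. Product = 462 × 44 = 20328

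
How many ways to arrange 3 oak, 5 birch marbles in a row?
8! / (3! × 5!) = 56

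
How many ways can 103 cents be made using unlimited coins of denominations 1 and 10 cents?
Coefficient of x^103 in 1/(1-x^1) · 1/(1-x^10). Use j coins of 10 for j = 0..⌊103/10⌋ = 10, the rest in 1s: 10 + 1 = 11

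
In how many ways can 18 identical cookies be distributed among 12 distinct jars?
C(18+12-1, 12-1) = C(29, 11) = 34597290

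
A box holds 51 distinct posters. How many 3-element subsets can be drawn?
C(51,3) = 51!/(3!×48!) = 20825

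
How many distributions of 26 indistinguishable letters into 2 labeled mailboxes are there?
C(26+2-1, 2-1) = C(27, 1) = 27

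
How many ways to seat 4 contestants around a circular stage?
Circular: fix one position, arrange the rest. (4-1)! = 6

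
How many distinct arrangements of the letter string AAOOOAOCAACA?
12! / (4! × 2! × 6!) = 13860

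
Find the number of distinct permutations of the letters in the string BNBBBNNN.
8! / (4! × 4!) = 70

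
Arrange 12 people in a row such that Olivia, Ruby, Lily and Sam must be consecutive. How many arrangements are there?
Treat the 4 as one block: (12-4+1)! × 4! = 362880 × 24 = 8709120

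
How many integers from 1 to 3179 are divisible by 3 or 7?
⌊3179/3⌋ + ⌊3179/7⌋ - ⌊3179/21⌋ = 1059 + 454 - 151 = 1362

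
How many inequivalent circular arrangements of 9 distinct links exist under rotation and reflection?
(9-1)!/2 = 40320/2 = 20160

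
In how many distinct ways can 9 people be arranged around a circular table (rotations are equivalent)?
Circular: fix one position, arrange the rest. (9-1)! = 40320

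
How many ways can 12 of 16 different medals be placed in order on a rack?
P(16,12) = 16!/(16-12)! = 871782912000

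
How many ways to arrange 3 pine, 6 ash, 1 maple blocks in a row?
10! / (3! × 6! × 1!) = 840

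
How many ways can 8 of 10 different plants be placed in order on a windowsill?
P(10,8) = 10!/(10-8)! = 1814400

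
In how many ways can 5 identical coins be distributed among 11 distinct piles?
C(5+11-1, 11-1) = C(15, 10) = 3003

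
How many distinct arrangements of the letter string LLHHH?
5! / (3! × 2!) = 10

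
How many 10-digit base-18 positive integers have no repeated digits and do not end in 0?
Last digit: 17 nonzero choices. First digit: 16 (nonzero, ≠last). Middle 8: P(16,8) = 518918400. Total = 141145804800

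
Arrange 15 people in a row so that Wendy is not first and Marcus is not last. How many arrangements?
By inclusion-exclusion: 15! - 2×(15-1)! + (15-2)! = 1307674368000 - 174356582400 + 6227020800 = 1139544806400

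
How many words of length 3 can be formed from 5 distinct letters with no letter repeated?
P(5,3) = 5!/(5-3)! = 60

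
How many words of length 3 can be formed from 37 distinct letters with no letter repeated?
P(37,3) = 37!/(37-3)! = 46620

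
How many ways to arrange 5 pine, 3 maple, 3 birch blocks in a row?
11! / (5! × 3! × 3!) = 9240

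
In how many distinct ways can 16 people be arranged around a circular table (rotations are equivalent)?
Circular: fix one position, arrange the rest. (16-1)! = 1307674368000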